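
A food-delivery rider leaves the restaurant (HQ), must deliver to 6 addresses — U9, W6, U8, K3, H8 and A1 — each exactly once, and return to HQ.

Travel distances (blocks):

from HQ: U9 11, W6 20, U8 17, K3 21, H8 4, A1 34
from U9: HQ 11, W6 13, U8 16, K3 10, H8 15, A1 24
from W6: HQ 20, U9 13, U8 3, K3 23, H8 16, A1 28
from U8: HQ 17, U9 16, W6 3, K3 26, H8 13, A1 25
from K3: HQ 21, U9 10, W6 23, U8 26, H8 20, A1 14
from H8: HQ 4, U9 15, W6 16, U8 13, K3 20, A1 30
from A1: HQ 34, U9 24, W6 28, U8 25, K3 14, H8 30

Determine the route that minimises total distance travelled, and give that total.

83 blocks — the shortest possible round trip.

There are 360 distinct closed tours to check (reversals are equivalent).
HQ-U9-W6-U8-K3-H8-A1-HQ: 11+13+3+26+20+30+34 = 137
HQ-U9-W6-U8-K3-A1-H8-HQ: 11+13+3+26+14+30+4 = 101
HQ-U9-W6-U8-H8-K3-A1-HQ: 11+13+3+13+20+14+34 = 108
HQ-U9-W6-U8-H8-A1-K3-HQ: 11+13+3+13+30+14+21 = 105
HQ-U9-W6-U8-A1-K3-H8-HQ: 11+13+3+25+14+20+4 = 90
HQ-U9-W6-U8-A1-H8-K3-HQ: 11+13+3+25+30+20+21 = 123
HQ-U9-W6-K3-U8-H8-A1-HQ: 11+13+23+26+13+30+34 = 150
HQ-U9-W6-K3-U8-A1-H8-HQ: 11+13+23+26+25+30+4 = 132
… (352 more)
HQ-U9-K3-A1-W6-U8-H8-HQ: 11+10+14+28+3+13+4 = 83  ← best
The minimum is 83.
One optimal route: HQ → U9 → K3 → A1 → W6 → U8 → H8 → HQ (or its reverse).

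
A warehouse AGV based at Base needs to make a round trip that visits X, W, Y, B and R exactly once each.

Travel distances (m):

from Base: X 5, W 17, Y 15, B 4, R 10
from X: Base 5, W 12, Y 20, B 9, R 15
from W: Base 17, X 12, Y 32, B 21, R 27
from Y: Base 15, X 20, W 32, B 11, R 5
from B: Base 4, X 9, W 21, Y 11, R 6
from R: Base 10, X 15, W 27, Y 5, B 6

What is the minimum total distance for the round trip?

Base-X-W-Y-B-R-Base: 5+12+32+11+6+10 = 76
Base-X-W-Y-R-B-Base: 5+12+32+5+6+4 = 64
Base-X-W-B-Y-R-Base: 5+12+21+11+5+10 = 64
Base-X-W-B-R-Y-Base: 5+12+21+6+5+15 = 64
Base-X-W-R-Y-B-Base: 5+12+27+5+11+4 = 64
Base-X-W-R-B-Y-Base: 5+12+27+6+11+15 = 76
Base-X-Y-W-B-R-Base: 5+20+32+21+6+10 = 94
Base-X-Y-W-R-B-Base: 5+20+32+27+6+4 = 94
Base-X-Y-B-W-R-Base: 5+20+11+21+27+10 = 94
Base-X-Y-B-R-W-Base: 5+20+11+6+27+17 = 86
Base-X-Y-R-W-B-Base: 5+20+5+27+21+4 = 82
Base-X-Y-R-B-W-Base: 5+20+5+6+21+17 = 74
Base-X-B-W-Y-R-Base: 5+9+21+32+5+10 = 82
Base-X-B-W-R-Y-Base: 5+9+21+27+5+15 = 82
… (46 more)
The minimum is 64.
One optimal route: Base → X → W → Y → R → B → Base (or its reverse).

64 m — the shortest possible round trip.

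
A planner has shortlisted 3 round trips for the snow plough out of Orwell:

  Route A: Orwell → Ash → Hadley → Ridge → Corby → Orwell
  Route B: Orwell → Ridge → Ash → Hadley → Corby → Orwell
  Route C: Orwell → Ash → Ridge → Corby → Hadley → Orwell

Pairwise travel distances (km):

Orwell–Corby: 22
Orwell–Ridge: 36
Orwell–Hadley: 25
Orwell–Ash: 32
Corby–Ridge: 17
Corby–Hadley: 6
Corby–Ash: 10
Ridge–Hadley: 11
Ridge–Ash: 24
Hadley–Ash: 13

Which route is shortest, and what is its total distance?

Route A: 32 + 13 + 11 + 17 + 22 = 95
Route B: 36 + 24 + 13 + 6 + 22 = 101
Route C: 32 + 24 + 17 + 6 + 25 = 104

95 km — Route A is the shortest.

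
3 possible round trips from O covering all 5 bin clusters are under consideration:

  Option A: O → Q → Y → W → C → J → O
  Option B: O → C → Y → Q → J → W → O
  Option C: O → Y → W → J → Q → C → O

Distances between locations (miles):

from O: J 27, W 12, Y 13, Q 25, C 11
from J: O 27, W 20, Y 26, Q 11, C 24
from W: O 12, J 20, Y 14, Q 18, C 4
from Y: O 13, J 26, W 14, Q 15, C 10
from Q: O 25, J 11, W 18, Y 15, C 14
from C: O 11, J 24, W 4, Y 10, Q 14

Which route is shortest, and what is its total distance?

Option A: 25 + 15 + 14 + 4 + 24 + 27 = 109
Option B: 11 + 10 + 15 + 11 + 20 + 12 = 79
Option C: 13 + 14 + 20 + 11 + 14 + 11 = 83

Shortest is Option B, total 79 miles.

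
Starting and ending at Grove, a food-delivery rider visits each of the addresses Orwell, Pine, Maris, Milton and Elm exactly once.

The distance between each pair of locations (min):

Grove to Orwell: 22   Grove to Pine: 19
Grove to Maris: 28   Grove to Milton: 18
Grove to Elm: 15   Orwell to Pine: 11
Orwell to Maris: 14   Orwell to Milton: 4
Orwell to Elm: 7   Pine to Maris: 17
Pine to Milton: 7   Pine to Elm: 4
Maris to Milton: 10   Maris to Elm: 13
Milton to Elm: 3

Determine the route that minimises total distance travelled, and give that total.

With 5 stops there are 5!/2 = 60 distinct round trips (a route and its reverse cost the same).
Grove-Orwell-Pine-Maris-Milton-Elm-Grove: 22+11+17+10+3+15 = 78
Grove-Orwell-Pine-Maris-Elm-Milton-Grove: 22+11+17+13+3+18 = 84
Grove-Orwell-Pine-Milton-Maris-Elm-Grove: 22+11+7+10+13+15 = 78
Grove-Orwell-Pine-Milton-Elm-Maris-Grove: 22+11+7+3+13+28 = 84
Grove-Orwell-Pine-Elm-Maris-Milton-Grove: 22+11+4+13+10+18 = 78
Grove-Orwell-Pine-Elm-Milton-Maris-Grove: 22+11+4+3+10+28 = 78
Grove-Orwell-Maris-Pine-Milton-Elm-Grove: 22+14+17+7+3+15 = 78
Grove-Orwell-Maris-Pine-Elm-Milton-Grove: 22+14+17+4+3+18 = 78
Grove-Orwell-Maris-Milton-Pine-Elm-Grove: 22+14+10+7+4+15 = 72
Grove-Orwell-Maris-Milton-Elm-Pine-Grove: 22+14+10+3+4+19 = 72
Grove-Orwell-Maris-Elm-Pine-Milton-Grove: 22+14+13+4+7+18 = 78
Grove-Orwell-Maris-Elm-Milton-Pine-Grove: 22+14+13+3+7+19 = 78
Grove-Orwell-Milton-Pine-Maris-Elm-Grove: 22+4+7+17+13+15 = 78
Grove-Orwell-Milton-Pine-Elm-Maris-Grove: 22+4+7+4+13+28 = 78
… (46 more)
The minimum is 72.
One optimal route: Grove → Orwell → Maris → Milton → Pine → Elm → Grove (or its reverse).

72 min — the shortest possible round trip.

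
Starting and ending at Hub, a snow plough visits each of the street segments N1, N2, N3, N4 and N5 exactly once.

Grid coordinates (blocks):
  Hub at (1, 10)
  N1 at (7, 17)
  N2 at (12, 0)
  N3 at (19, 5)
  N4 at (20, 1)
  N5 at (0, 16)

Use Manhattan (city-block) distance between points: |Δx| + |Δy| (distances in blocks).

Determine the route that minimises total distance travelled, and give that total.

Shortest round trip = 74 blocks.

There are 60 distinct closed tours to check (reversals are equivalent).
Hub→N1→N2→N3→N4→N5→Hub: 13+22+12+5+35+7 = 94
Hub→N1→N2→N3→N5→N4→Hub: 13+22+12+30+35+28 = 140
Hub→N1→N2→N4→N3→N5→Hub: 13+22+9+5+30+7 = 86
Hub→N1→N2→N4→N5→N3→Hub: 13+22+9+35+30+23 = 132
Hub→N1→N2→N5→N3→N4→Hub: 13+22+28+30+5+28 = 126
Hub→N1→N2→N5→N4→N3→Hub: 13+22+28+35+5+23 = 126
Hub→N1→N3→N2→N4→N5→Hub: 13+24+12+9+35+7 = 100
Hub→N1→N3→N2→N5→N4→Hub: 13+24+12+28+35+28 = 140
Hub→N1→N3→N4→N2→N5→Hub: 13+24+5+9+28+7 = 86
Hub→N1→N3→N4→N5→N2→Hub: 13+24+5+35+28+21 = 126
Hub→N1→N3→N5→N2→N4→Hub: 13+24+30+28+9+28 = 132
Hub→N1→N3→N5→N4→N2→Hub: 13+24+30+35+9+21 = 132
Hub→N1→N4→N2→N3→N5→Hub: 13+29+9+12+30+7 = 100
Hub→N1→N4→N2→N5→N3→Hub: 13+29+9+28+30+23 = 132
… (46 more)
Hub→N2→N4→N3→N1→N5→Hub: 21+9+5+24+8+7 = 74  ← best
The minimum is 74.
One optimal route: Hub → N2 → N4 → N3 → N1 → N5 → Hub (or its reverse).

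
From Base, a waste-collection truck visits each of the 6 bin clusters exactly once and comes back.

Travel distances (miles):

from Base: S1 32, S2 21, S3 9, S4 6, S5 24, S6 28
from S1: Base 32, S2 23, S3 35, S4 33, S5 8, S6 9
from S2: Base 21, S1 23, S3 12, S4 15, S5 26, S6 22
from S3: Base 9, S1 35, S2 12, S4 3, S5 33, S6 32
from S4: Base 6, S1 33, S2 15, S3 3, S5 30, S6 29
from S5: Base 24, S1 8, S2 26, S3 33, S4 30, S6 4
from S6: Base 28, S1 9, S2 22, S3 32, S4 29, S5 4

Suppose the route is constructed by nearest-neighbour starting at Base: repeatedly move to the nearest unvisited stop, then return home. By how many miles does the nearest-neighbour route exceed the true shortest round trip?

From Base: S4=6, S3=9, S2=21, S5=24, S6=28, S1=32 → choose S4 (6).
From S4: S3=3, S2=15, S6=29, S5=30, S1=33 → choose S3 (3).
From S3: S2=12, S6=32, S5=33, S1=35 → choose S2 (12).
From S2: S6=22, S1=23, S5=26 → choose S6 (22).
From S6: S5=4, S1=9 → choose S5 (4).
From S5: S1=8 → choose S1 (8).
NN route Base → S4 → S3 → S2 → S6 → S5 → S1 → Base costs 87.
Optimal: Base → S4 → S3 → S2 → S1 → S6 → S5 → Base costs 81 (by enumerating all 360 distinct tours).
Excess = 87 − 81 = 6.

The nearest-neighbour route is 6 miles longer than optimal.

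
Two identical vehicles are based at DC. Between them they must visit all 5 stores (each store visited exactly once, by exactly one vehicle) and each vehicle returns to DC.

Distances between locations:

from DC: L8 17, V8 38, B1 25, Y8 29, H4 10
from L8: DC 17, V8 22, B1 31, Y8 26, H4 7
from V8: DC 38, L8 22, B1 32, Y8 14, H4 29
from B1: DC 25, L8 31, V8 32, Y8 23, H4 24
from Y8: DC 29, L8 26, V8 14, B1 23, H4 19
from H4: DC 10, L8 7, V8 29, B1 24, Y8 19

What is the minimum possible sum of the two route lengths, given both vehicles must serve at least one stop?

Minimum combined distance: 121.

Check every non-empty split of the stops between the two vehicles; for each half take its own optimal tour:
  {L8} + {V8, B1, Y8, H4}: 34 + 100 = 134
  {V8} + {L8, B1, Y8, H4}: 76 + 91 = 167
  {L8, V8} + {B1, Y8, H4}: 77 + 77 = 154
  {B1} + {L8, V8, Y8, H4}: 50 + 82 = 132
  {L8, B1} + {V8, Y8, H4}: 73 + 81 = 154
  {V8, B1} + {L8, Y8, H4}: 95 + 72 = 167
  … (15 splits in total)
  {L8, V8, B1, Y8} + {H4}: 101 + 20 = 121  ← best
Best: vehicle 1 DC → L8 → V8 → Y8 → B1 → DC = 101; vehicle 2 DC → H4 → DC = 20; combined 121.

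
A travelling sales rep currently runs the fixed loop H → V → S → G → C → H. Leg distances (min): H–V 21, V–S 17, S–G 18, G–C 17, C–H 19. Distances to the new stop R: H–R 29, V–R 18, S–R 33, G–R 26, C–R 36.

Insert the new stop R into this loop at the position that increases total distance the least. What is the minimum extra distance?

Minimum extra distance: 26 min, inserting R between H and V.

Insertion cost between consecutive stops i–j is d(i,R) + d(R,j) − d(i,j):
  between H and V: 29 + 18 − 21 = 26
  between V and S: 18 + 33 − 17 = 34
  between S and G: 33 + 26 − 18 = 41
  between G and C: 26 + 36 − 17 = 45
  between C and H: 36 + 29 − 19 = 46
Cheapest insertion is between H and V, adding 26.
New total = 92 + 26 = 118.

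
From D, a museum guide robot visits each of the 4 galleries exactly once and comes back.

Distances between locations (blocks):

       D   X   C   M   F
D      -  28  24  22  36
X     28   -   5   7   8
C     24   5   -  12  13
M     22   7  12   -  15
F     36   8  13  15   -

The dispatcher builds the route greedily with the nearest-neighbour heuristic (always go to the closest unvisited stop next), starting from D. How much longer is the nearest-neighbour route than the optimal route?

From D: M=22, C=24, X=28, F=36 → choose M (22).
From M: X=7, C=12, F=15 → choose X (7).
From X: C=5, F=8 → choose C (5).
From C: F=13 → choose F (13).
NN route D → M → X → C → F → D costs 83.
Optimal: D → C → X → F → M → D costs 74 (by enumerating all 12 distinct tours).
Excess = 83 − 74 = 9.

9 blocks longer than the optimal tour.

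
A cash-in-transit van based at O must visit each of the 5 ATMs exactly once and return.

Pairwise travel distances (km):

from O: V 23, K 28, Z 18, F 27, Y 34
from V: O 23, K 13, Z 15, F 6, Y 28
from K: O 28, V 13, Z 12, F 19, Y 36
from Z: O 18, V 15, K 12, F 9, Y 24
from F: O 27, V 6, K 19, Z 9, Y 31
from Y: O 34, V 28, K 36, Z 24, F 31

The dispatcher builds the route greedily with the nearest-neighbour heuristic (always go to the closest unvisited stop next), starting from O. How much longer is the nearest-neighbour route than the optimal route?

O: Z=18, V=23, F=27, K=28, Y=34 ⇒ Z
Z: F=9, K=12, V=15, Y=24 ⇒ F
F: V=6, K=19, Y=31 ⇒ V
V: K=13, Y=28 ⇒ K
K: Y=36 ⇒ Y
NN route O → Z → F → V → K → Y → O costs 116.
Optimal: O → K → V → F → Z → Y → O costs 114 (by enumerating all 60 distinct tours).
Excess = 116 − 114 = 2.

The nearest-neighbour route is 2 km longer than optimal.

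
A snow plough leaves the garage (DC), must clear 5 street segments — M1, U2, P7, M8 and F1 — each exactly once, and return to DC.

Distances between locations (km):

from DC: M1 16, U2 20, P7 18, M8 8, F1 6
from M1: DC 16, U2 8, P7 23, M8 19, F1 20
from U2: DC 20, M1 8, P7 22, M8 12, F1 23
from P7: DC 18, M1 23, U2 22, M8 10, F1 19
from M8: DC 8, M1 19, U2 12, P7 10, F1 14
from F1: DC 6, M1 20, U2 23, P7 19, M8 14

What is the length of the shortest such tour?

DC→M1→U2→P7→M8→F1→DC: 16+8+22+10+14+6 = 76
DC→M1→U2→P7→F1→M8→DC: 16+8+22+19+14+8 = 87
DC→M1→U2→M8→P7→F1→DC: 16+8+12+10+19+6 = 71
DC→M1→U2→M8→F1→P7→DC: 16+8+12+14+19+18 = 87
DC→M1→U2→F1→P7→M8→DC: 16+8+23+19+10+8 = 84
DC→M1→U2→F1→M8→P7→DC: 16+8+23+14+10+18 = 89
DC→M1→P7→U2→M8→F1→DC: 16+23+22+12+14+6 = 93
DC→M1→P7→U2→F1→M8→DC: 16+23+22+23+14+8 = 106
DC→M1→P7→M8→U2→F1→DC: 16+23+10+12+23+6 = 90
DC→M1→P7→M8→F1→U2→DC: 16+23+10+14+23+20 = 106
DC→M1→P7→F1→U2→M8→DC: 16+23+19+23+12+8 = 101
DC→M1→P7→F1→M8→U2→DC: 16+23+19+14+12+20 = 104
DC→M1→M8→U2→P7→F1→DC: 16+19+12+22+19+6 = 94
DC→M1→M8→U2→F1→P7→DC: 16+19+12+23+19+18 = 107
… (46 more)
The minimum is 71.
One optimal route: DC → M1 → U2 → M8 → P7 → F1 → DC (or its reverse).

Minimum total distance: 71 km.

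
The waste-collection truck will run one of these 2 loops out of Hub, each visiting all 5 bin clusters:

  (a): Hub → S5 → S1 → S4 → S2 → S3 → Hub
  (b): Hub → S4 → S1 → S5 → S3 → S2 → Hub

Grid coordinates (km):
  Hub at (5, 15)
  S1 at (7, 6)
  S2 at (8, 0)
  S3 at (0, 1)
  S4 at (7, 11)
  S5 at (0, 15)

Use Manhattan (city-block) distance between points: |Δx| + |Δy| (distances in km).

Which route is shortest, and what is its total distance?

Shortest is (a), total 66 km.

(a): 5 + 16 + 5 + 12 + 9 + 19 = 66
(b): 6 + 5 + 16 + 14 + 9 + 18 = 68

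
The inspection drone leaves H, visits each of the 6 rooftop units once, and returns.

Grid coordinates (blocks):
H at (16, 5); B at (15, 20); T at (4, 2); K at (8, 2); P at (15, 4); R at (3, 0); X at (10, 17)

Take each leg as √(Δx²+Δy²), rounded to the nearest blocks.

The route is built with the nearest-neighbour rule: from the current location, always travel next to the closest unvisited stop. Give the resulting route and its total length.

53 blocks along H → P → K → T → R → X → B → H.

H → [P:1 / K:9 / T:12 / X:13 / R:14 / B:15] → P (1)
P → [K:7 / T:11 / R:13 / X:14 / B:16] → K (7)
K → [T:4 / R:5 / X:15 / B:19] → T (4)
T → [R:2 / X:16 / B:21] → R (2)
R → [X:18 / B:23] → X (18)
X → [B:6] → B (6)
Return B→H: 15.
Total = 1 + 7 + 4 + 2 + 18 + 6 + 15 = 53.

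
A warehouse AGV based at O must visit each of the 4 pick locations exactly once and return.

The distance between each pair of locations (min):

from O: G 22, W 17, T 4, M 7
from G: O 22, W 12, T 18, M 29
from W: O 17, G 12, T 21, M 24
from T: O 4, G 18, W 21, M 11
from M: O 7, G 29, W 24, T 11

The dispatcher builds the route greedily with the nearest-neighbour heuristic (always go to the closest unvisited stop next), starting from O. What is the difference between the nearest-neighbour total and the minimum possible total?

The nearest-neighbour route is 8 min longer than optimal.

O: T=4, M=7, W=17, G=22 ⇒ T
T: M=11, G=18, W=21 ⇒ M
M: W=24, G=29 ⇒ W
W: G=12 ⇒ G
NN route O → T → M → W → G → O costs 73.
Optimal: O → W → G → T → M → O costs 65 (by enumerating all 12 distinct tours).
Excess = 73 − 65 = 8.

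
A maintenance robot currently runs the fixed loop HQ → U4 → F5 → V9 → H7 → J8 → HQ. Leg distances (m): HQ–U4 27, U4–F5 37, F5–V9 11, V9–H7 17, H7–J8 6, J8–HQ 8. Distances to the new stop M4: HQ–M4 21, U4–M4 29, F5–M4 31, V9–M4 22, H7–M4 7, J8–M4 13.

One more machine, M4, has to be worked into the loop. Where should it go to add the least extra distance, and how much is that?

Minimum extra distance: 12 m, inserting M4 between V9 and H7.

Insertion cost between consecutive stops i–j is d(i,M4) + d(M4,j) − d(i,j):
  between HQ and U4: 21 + 29 − 27 = 23
  between U4 and F5: 29 + 31 − 37 = 23
  between F5 and V9: 31 + 22 − 11 = 42
  between V9 and H7: 22 + 7 − 17 = 12
  between H7 and J8: 7 + 13 − 6 = 14
  between J8 and HQ: 13 + 21 − 8 = 26
Cheapest insertion is between V9 and H7, adding 12.
New total = 106 + 12 = 118.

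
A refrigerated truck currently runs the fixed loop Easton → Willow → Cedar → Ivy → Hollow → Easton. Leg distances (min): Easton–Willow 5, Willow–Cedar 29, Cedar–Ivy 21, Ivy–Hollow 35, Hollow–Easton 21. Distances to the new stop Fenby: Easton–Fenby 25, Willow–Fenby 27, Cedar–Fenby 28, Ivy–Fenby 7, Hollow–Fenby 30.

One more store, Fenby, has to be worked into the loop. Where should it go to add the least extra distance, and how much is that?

Adding 2 min by placing Fenby on the Ivy–Hollow leg.

Insertion cost between consecutive stops i–j is d(i,Fenby) + d(Fenby,j) − d(i,j):
  between Easton and Willow: 25 + 27 − 5 = 47
  between Willow and Cedar: 27 + 28 − 29 = 26
  between Cedar and Ivy: 28 + 7 − 21 = 14
  between Ivy and Hollow: 7 + 30 − 35 = 2
  between Hollow and Easton: 30 + 25 − 21 = 34
Cheapest insertion is between Ivy and Hollow, adding 2.
New total = 111 + 2 = 113.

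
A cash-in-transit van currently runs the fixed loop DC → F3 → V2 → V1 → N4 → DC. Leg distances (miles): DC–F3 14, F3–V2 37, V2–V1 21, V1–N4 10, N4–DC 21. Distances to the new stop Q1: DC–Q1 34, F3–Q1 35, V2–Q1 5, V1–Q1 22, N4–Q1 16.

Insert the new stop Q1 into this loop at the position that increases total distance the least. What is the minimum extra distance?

Minimum extra distance: 3 miles, inserting Q1 between F3 and V2.

Insertion cost between consecutive stops i–j is d(i,Q1) + d(Q1,j) − d(i,j):
  between DC and F3: 34 + 35 − 14 = 55
  between F3 and V2: 35 + 5 − 37 = 3
  between V2 and V1: 5 + 22 − 21 = 6
  between V1 and N4: 22 + 16 − 10 = 28
  between N4 and DC: 16 + 34 − 21 = 29
Cheapest insertion is between F3 and V2, adding 3.
New total = 103 + 3 = 106.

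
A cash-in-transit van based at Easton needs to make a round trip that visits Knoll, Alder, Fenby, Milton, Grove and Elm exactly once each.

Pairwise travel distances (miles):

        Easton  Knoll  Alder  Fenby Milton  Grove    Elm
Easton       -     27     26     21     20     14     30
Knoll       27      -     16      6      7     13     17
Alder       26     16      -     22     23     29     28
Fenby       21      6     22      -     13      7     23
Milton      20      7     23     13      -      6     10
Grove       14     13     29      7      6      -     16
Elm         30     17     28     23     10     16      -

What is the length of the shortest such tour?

There are 360 distinct closed tours to check (reversals are equivalent).
Easton→Knoll→Alder→Fenby→Milton→Grove→Elm→Easton: 27+16+22+13+6+16+30 = 130
Easton→Knoll→Alder→Fenby→Milton→Elm→Grove→Easton: 27+16+22+13+10+16+14 = 118
Easton→Knoll→Alder→Fenby→Grove→Milton→Elm→Easton: 27+16+22+7+6+10+30 = 118
Easton→Knoll→Alder→Fenby→Grove→Elm→Milton→Easton: 27+16+22+7+16+10+20 = 118
Easton→Knoll→Alder→Fenby→Elm→Milton→Grove→Easton: 27+16+22+23+10+6+14 = 118
Easton→Knoll→Alder→Fenby→Elm→Grove→Milton→Easton: 27+16+22+23+16+6+20 = 130
Easton→Knoll→Alder→Milton→Fenby→Grove→Elm→Easton: 27+16+23+13+7+16+30 = 132
Easton→Knoll→Alder→Milton→Fenby→Elm→Grove→Easton: 27+16+23+13+23+16+14 = 132
… (352 more)
Easton→Alder→Elm→Milton→Knoll→Fenby→Grove→Easton: 26+28+10+7+6+7+14 = 98  ← best
The minimum is 98.
One optimal route: Easton → Alder → Elm → Milton → Knoll → Fenby → Grove → Easton (or its reverse).

Shortest round trip = 98 miles.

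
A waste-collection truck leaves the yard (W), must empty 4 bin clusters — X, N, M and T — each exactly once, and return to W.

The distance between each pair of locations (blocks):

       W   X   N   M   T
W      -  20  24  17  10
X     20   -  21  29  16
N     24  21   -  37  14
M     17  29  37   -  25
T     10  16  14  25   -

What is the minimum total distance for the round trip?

With 4 stops there are 4!/2 = 12 distinct round trips (a route and its reverse cost the same).
W → X → N → M → T → W: 20+21+37+25+10 = 113
W → X → N → T → M → W: 20+21+14+25+17 = 97
W → X → M → N → T → W: 20+29+37+14+10 = 110
W → X → M → T → N → W: 20+29+25+14+24 = 112
W → X → T → N → M → W: 20+16+14+37+17 = 104
W → X → T → M → N → W: 20+16+25+37+24 = 122
W → N → X → M → T → W: 24+21+29+25+10 = 109
W → N → X → T → M → W: 24+21+16+25+17 = 103
W → N → M → X → T → W: 24+37+29+16+10 = 116
W → N → T → X → M → W: 24+14+16+29+17 = 100
W → M → X → N → T → W: 17+29+21+14+10 = 91
W → M → N → X → T → W: 17+37+21+16+10 = 101
The minimum is 91.
One optimal route: W → M → X → N → T → W (or its reverse).

Minimum total distance: 91 blocks.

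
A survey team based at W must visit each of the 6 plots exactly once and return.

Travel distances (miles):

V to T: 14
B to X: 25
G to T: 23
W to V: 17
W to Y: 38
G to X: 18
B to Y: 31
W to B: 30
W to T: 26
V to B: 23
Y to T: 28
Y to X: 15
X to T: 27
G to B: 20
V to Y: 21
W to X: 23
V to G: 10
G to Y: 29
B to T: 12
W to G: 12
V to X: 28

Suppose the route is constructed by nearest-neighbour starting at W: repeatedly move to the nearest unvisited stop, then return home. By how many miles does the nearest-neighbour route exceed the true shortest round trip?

From W: G=12, V=17, X=23, T=26, B=30, Y=38 → choose G (12).
From G: V=10, X=18, B=20, T=23, Y=29 → choose V (10).
From V: T=14, Y=21, B=23, X=28 → choose T (14).
From T: B=12, X=27, Y=28 → choose B (12).
From B: X=25, Y=31 → choose X (25).
From X: Y=15 → choose Y (15).
NN route W → G → V → T → B → X → Y → W costs 126.
Optimal: W → G → V → T → B → Y → X → W costs 117 (by enumerating all 360 distinct tours).
Excess = 126 − 117 = 9.

9 miles longer than the optimal tour.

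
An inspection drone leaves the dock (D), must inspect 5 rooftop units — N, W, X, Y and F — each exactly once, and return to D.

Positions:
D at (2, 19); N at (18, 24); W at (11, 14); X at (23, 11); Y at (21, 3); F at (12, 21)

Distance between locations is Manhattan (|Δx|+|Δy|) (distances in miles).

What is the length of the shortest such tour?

With 5 stops there are 5!/2 = 60 distinct round trips (a route and its reverse cost the same).
D → N → W → X → Y → F → D: 21+17+15+10+27+12 = 102
D → N → W → X → F → Y → D: 21+17+15+21+27+35 = 136
D → N → W → Y → X → F → D: 21+17+21+10+21+12 = 102
D → N → W → Y → F → X → D: 21+17+21+27+21+29 = 136
D → N → W → F → X → Y → D: 21+17+8+21+10+35 = 112
D → N → W → F → Y → X → D: 21+17+8+27+10+29 = 112
D → N → X → W → Y → F → D: 21+18+15+21+27+12 = 114
D → N → X → W → F → Y → D: 21+18+15+8+27+35 = 124
D → N → X → Y → W → F → D: 21+18+10+21+8+12 = 90
D → N → X → Y → F → W → D: 21+18+10+27+8+14 = 98
D → N → X → F → W → Y → D: 21+18+21+8+21+35 = 124
D → N → X → F → Y → W → D: 21+18+21+27+21+14 = 122
D → N → Y → W → X → F → D: 21+24+21+15+21+12 = 114
D → N → Y → W → F → X → D: 21+24+21+8+21+29 = 124
… (46 more)
D → W → X → Y → N → F → D: 14+15+10+24+9+12 = 84  ← best
The minimum is 84.
One optimal route: D → W → X → Y → N → F → D (or its reverse).

Minimum total distance: 84 miles.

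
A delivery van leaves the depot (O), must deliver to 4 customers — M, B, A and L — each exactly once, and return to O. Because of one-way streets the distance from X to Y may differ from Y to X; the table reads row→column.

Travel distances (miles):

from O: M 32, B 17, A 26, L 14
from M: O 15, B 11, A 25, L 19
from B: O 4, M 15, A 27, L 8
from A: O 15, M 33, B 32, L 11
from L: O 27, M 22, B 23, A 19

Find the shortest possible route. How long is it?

O - M - B - A - L - O: 32+11+27+11+27 = 108
O - M - B - L - A - O: 32+11+8+19+15 = 85
O - M - A - B - L - O: 32+25+32+8+27 = 124
O - M - A - L - B - O: 32+25+11+23+4 = 95
O - M - L - B - A - O: 32+19+23+27+15 = 116
O - M - L - A - B - O: 32+19+19+32+4 = 106
O - B - M - A - L - O: 17+15+25+11+27 = 95
O - B - M - L - A - O: 17+15+19+19+15 = 85
O - B - A - M - L - O: 17+27+33+19+27 = 123
O - B - A - L - M - O: 17+27+11+22+15 = 92
O - B - L - M - A - O: 17+8+22+25+15 = 87
O - B - L - A - M - O: 17+8+19+33+15 = 92
O - A - M - B - L - O: 26+33+11+8+27 = 105
O - A - M - L - B - O: 26+33+19+23+4 = 105
… (10 more)
O - A - L - M - B - O: 26+11+22+11+4 = 74  ← best
The minimum is 74.
One optimal route: O → A → L → M → B → O.

Shortest round trip = 74 miles.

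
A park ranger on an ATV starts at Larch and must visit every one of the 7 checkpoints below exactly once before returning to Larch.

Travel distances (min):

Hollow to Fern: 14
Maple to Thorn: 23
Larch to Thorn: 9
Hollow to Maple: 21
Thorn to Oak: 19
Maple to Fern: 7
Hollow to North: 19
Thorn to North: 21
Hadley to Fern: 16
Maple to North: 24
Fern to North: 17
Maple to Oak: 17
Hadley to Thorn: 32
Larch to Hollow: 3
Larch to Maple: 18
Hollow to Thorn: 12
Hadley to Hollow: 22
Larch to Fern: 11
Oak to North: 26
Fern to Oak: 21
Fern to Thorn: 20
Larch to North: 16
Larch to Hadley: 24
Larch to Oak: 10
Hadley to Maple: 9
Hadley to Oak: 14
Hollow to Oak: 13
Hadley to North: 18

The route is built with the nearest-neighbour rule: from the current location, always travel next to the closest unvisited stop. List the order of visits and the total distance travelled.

Nearest-neighbour total = 97 min; route Larch → Hollow → Thorn → Oak → Hadley → Maple → Fern → North → Larch.

Larch → [Hollow:3 / Thorn:9 / Oak:10 / Fern:11 / North:16 / Maple:18 / Hadley:24] → Hollow (3)
Hollow → [Thorn:12 / Oak:13 / Fern:14 / North:19 / Maple:21 / Hadley:22] → Thorn (12)
Thorn → [Oak:19 / Fern:20 / North:21 / Maple:23 / Hadley:32] → Oak (19)
Oak → [Hadley:14 / Maple:17 / Fern:21 / North:26] → Hadley (14)
Hadley → [Maple:9 / Fern:16 / North:18] → Maple (9)
Maple → [Fern:7 / North:24] → Fern (7)
Fern → [North:17] → North (17)
Return North→Larch: 16.
Total = 3 + 12 + 19 + 14 + 9 + 7 + 17 + 16 = 97.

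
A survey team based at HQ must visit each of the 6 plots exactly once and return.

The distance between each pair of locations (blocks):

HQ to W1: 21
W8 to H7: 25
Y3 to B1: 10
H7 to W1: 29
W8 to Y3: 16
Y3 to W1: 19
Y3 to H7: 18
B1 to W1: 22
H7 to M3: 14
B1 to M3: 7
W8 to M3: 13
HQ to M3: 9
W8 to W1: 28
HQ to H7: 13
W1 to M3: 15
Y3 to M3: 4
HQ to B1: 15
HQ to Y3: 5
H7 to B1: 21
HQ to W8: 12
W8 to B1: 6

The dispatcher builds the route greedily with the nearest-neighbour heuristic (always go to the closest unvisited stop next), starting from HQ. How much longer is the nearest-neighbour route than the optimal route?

HQ: Y3=5, M3=9, W8=12, H7=13, B1=15, W1=21 ⇒ Y3
Y3: M3=4, B1=10, W8=16, H7=18, W1=19 ⇒ M3
M3: B1=7, W8=13, H7=14, W1=15 ⇒ B1
B1: W8=6, H7=21, W1=22 ⇒ W8
W8: H7=25, W1=28 ⇒ H7
H7: W1=29 ⇒ W1
NN route HQ → Y3 → M3 → B1 → W8 → H7 → W1 → HQ costs 97.
Optimal: HQ → W8 → B1 → Y3 → W1 → M3 → H7 → HQ costs 89 (by enumerating all 360 distinct tours).
Excess = 97 − 89 = 8.

The nearest-neighbour route is 8 blocks longer than optimal.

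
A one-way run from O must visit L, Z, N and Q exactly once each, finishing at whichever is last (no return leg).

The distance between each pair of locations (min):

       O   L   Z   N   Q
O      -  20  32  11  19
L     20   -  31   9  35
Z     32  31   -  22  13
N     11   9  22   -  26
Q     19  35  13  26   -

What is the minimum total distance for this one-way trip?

There are 4! = 24 possible orderings.
O → L → Z → N → Q: 20+31+22+26 = 99
O → L → Z → Q → N: 20+31+13+26 = 90
O → L → N → Z → Q: 20+9+22+13 = 64
O → L → N → Q → Z: 20+9+26+13 = 68
O → L → Q → Z → N: 20+35+13+22 = 90
O → L → Q → N → Z: 20+35+26+22 = 103
O → Z → L → N → Q: 32+31+9+26 = 98
O → Z → L → Q → N: 32+31+35+26 = 124
O → Z → N → L → Q: 32+22+9+35 = 98
O → Z → N → Q → L: 32+22+26+35 = 115
O → Z → Q → L → N: 32+13+35+9 = 89
O → Z → Q → N → L: 32+13+26+9 = 80
O → N → L → Z → Q: 11+9+31+13 = 64
O → N → L → Q → Z: 11+9+35+13 = 68
… (10 more)
O → Q → Z → N → L: 19+13+22+9 = 63  ← best
The minimum is 63.
One shortest path: O → Q → Z → N → L.

Shortest open route: 63 min.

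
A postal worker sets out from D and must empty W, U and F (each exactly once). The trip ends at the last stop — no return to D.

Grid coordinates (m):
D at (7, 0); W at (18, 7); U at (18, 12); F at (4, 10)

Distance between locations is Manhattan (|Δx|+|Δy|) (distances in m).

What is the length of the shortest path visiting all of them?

There are 3! = 6 possible orderings.
D - W - U - F: 18+5+16 = 39
D - W - F - U: 18+17+16 = 51
D - U - W - F: 23+5+17 = 45
D - U - F - W: 23+16+17 = 56
D - F - W - U: 13+17+5 = 35
D - F - U - W: 13+16+5 = 34
The minimum is 34.
One shortest path: D → F → U → W.

Shortest open route: 34 m.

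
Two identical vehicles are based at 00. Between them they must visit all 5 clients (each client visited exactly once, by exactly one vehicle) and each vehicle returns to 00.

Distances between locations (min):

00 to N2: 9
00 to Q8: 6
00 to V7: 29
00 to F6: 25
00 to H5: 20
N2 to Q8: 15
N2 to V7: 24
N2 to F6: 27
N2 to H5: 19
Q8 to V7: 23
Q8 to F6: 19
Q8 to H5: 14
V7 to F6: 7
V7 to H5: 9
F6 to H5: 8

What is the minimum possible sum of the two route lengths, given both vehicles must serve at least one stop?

79 min — the smallest possible combined total.

Check every non-empty split of the stops between the two vehicles; for each half take its own optimal tour:
  {N2} + {Q8, V7, F6, H5}: 18 + 61 = 79
  {Q8} + {N2, V7, F6, H5}: 12 + 68 = 80
  {N2, Q8} + {V7, F6, H5}: 30 + 61 = 91
  {V7} + {N2, Q8, F6, H5}: 58 + 61 = 119
  {N2, V7} + {Q8, F6, H5}: 62 + 53 = 115
  {Q8, V7} + {N2, F6, H5}: 58 + 61 = 119
  … (15 splits in total)
Best: vehicle 1 00 → N2 → 00 = 18; vehicle 2 00 → Q8 → F6 → V7 → H5 → 00 = 61; combined 79.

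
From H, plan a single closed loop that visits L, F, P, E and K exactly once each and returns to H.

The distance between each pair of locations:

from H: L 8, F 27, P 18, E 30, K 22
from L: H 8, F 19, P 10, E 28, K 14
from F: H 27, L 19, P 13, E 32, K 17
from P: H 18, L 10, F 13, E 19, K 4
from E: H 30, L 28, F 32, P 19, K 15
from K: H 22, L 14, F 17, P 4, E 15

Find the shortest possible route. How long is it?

There are 60 distinct closed tours to check (reversals are equivalent).
H - L - F - P - E - K - H: 8+19+13+19+15+22 = 96
H - L - F - P - K - E - H: 8+19+13+4+15+30 = 89
H - L - F - E - P - K - H: 8+19+32+19+4+22 = 104
H - L - F - E - K - P - H: 8+19+32+15+4+18 = 96
H - L - F - K - P - E - H: 8+19+17+4+19+30 = 97
H - L - F - K - E - P - H: 8+19+17+15+19+18 = 96
H - L - P - F - E - K - H: 8+10+13+32+15+22 = 100
H - L - P - F - K - E - H: 8+10+13+17+15+30 = 93
H - L - P - E - F - K - H: 8+10+19+32+17+22 = 108
H - L - P - E - K - F - H: 8+10+19+15+17+27 = 96
H - L - P - K - F - E - H: 8+10+4+17+32+30 = 101
H - L - P - K - E - F - H: 8+10+4+15+32+27 = 96
H - L - E - F - P - K - H: 8+28+32+13+4+22 = 107
H - L - E - F - K - P - H: 8+28+32+17+4+18 = 107
… (46 more)
The minimum is 89.
One optimal route: H → L → F → P → K → E → H (or its reverse).

89 — the shortest possible round trip.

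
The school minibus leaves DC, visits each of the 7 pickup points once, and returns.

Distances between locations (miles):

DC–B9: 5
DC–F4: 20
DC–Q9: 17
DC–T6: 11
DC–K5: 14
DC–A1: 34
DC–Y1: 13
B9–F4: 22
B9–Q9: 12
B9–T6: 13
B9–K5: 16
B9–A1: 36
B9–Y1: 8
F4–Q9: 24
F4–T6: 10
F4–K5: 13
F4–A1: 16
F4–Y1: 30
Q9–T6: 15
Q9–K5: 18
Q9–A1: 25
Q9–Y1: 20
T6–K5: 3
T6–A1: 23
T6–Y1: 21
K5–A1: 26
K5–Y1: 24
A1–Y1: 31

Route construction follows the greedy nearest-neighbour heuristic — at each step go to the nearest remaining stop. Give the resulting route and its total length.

114 miles along DC → B9 → Y1 → Q9 → T6 → K5 → F4 → A1 → DC.

From DC: distances to unvisited — B9=5, T6=11, Y1=13, K5=14, Q9=17, F4=20, A1=34. Nearest is B9 (5).
From B9: distances to unvisited — Y1=8, Q9=12, T6=13, K5=16, F4=22, A1=36. Nearest is Y1 (8).
From Y1: distances to unvisited — Q9=20, T6=21, K5=24, F4=30, A1=31. Nearest is Q9 (20).
From Q9: distances to unvisited — T6=15, K5=18, F4=24, A1=25. Nearest is T6 (15).
From T6: distances to unvisited — K5=3, F4=10, A1=23. Nearest is K5 (3).
From K5: distances to unvisited — F4=13, A1=26. Nearest is F4 (13).
From F4: distances to unvisited — A1=16. Nearest is A1 (16).
Return A1→DC: 34.
Total = 5 + 8 + 20 + 15 + 3 + 13 + 16 + 34 = 114.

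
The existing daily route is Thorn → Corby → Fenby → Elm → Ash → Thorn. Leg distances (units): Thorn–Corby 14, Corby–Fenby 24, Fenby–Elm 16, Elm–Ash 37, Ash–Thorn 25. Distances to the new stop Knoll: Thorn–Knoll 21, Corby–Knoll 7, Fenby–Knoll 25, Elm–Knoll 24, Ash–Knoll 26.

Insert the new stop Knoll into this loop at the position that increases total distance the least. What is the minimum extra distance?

Insertion cost between consecutive stops i–j is d(i,Knoll) + d(Knoll,j) − d(i,j):
  between Thorn and Corby: 21 + 7 − 14 = 14
  between Corby and Fenby: 7 + 25 − 24 = 8
  between Fenby and Elm: 25 + 24 − 16 = 33
  between Elm and Ash: 24 + 26 − 37 = 13
  between Ash and Thorn: 26 + 21 − 25 = 22
Cheapest insertion is between Corby and Fenby, adding 8.
New total = 116 + 8 = 124.

Adding 8 by placing Knoll on the Corby–Fenby leg.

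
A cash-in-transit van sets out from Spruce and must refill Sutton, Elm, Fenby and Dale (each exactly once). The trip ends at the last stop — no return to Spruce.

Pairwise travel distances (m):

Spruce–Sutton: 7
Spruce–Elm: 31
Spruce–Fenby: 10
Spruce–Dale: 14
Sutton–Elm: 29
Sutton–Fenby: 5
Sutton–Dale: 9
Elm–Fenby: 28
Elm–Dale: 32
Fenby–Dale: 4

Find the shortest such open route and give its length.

There are 4! = 24 possible orderings.
Spruce→Sutton→Elm→Fenby→Dale: 7+29+28+4 = 68
Spruce→Sutton→Elm→Dale→Fenby: 7+29+32+4 = 72
Spruce→Sutton→Fenby→Elm→Dale: 7+5+28+32 = 72
Spruce→Sutton→Fenby→Dale→Elm: 7+5+4+32 = 48
Spruce→Sutton→Dale→Elm→Fenby: 7+9+32+28 = 76
Spruce→Sutton→Dale→Fenby→Elm: 7+9+4+28 = 48
Spruce→Elm→Sutton→Fenby→Dale: 31+29+5+4 = 69
Spruce→Elm→Sutton→Dale→Fenby: 31+29+9+4 = 73
Spruce→Elm→Fenby→Sutton→Dale: 31+28+5+9 = 73
Spruce→Elm→Fenby→Dale→Sutton: 31+28+4+9 = 72
Spruce→Elm→Dale→Sutton→Fenby: 31+32+9+5 = 77
Spruce→Elm→Dale→Fenby→Sutton: 31+32+4+5 = 72
Spruce→Fenby→Sutton→Elm→Dale: 10+5+29+32 = 76
Spruce→Fenby→Sutton→Dale→Elm: 10+5+9+32 = 56
… (10 more)
The minimum is 48.
One shortest path: Spruce → Sutton → Fenby → Dale → Elm.

Shortest open route: 48 m.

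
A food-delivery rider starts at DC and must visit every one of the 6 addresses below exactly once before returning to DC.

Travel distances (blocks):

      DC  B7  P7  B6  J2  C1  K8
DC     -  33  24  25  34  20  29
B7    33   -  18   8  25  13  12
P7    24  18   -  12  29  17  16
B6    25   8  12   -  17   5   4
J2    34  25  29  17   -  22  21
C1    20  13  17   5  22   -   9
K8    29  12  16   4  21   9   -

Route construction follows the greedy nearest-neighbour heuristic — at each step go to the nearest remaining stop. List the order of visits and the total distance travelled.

Total distance 122 blocks via the nearest-neighbour route DC → C1 → B6 → K8 → B7 → P7 → J2 → DC.

From DC: distances to unvisited — C1=20, P7=24, B6=25, K8=29, B7=33, J2=34. Nearest is C1 (20).
From C1: distances to unvisited — B6=5, K8=9, B7=13, P7=17, J2=22. Nearest is B6 (5).
From B6: distances to unvisited — K8=4, B7=8, P7=12, J2=17. Nearest is K8 (4).
From K8: distances to unvisited — B7=12, P7=16, J2=21. Nearest is B7 (12).
From B7: distances to unvisited — P7=18, J2=25. Nearest is P7 (18).
From P7: distances to unvisited — J2=29. Nearest is J2 (29).
Return J2→DC: 34.
Total = 20 + 5 + 4 + 12 + 18 + 29 + 34 = 122.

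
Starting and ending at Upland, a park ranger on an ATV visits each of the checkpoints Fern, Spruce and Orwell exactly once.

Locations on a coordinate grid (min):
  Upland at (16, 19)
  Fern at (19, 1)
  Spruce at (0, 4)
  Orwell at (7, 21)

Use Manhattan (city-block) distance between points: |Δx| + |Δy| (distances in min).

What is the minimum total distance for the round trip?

Minimum total distance: 78 min.

There are 3 distinct closed tours to check (reversals are equivalent).
Upland→Fern→Spruce→Orwell→Upland: 21+22+24+11 = 78
Upland→Fern→Orwell→Spruce→Upland: 21+32+24+31 = 108
Upland→Spruce→Fern→Orwell→Upland: 31+22+32+11 = 96
The minimum is 78.
One optimal route: Upland → Fern → Spruce → Orwell → Upland (or its reverse).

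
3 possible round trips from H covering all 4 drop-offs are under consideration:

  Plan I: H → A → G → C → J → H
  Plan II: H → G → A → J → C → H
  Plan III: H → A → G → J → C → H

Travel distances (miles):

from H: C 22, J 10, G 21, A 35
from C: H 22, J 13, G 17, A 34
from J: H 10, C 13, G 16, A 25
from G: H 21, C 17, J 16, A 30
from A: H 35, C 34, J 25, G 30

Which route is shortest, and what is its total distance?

105 miles — Plan I is the shortest.

Plan I: 35 + 30 + 17 + 13 + 10 = 105
Plan II: 21 + 30 + 25 + 13 + 22 = 111
Plan III: 35 + 30 + 16 + 13 + 22 = 116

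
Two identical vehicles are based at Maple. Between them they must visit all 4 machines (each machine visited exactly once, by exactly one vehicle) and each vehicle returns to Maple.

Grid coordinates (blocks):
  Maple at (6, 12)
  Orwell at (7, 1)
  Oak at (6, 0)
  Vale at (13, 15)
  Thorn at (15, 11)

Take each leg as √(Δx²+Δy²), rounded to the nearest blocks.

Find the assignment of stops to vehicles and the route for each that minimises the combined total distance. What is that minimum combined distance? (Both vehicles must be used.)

Minimum combined distance: 45 blocks.

Check every non-empty split of the stops between the two vehicles; for each half take its own optimal tour:
  {Orwell} + {Oak, Vale, Thorn}: 22 + 38 = 60
  {Oak} + {Orwell, Vale, Thorn}: 24 + 36 = 60
  {Orwell, Oak} + {Vale, Thorn}: 24 + 21 = 45
  {Vale} + {Orwell, Oak, Thorn}: 16 + 35 = 51
  {Orwell, Vale} + {Oak, Thorn}: 34 + 35 = 69
  {Oak, Vale} + {Orwell, Thorn}: 37 + 33 = 70
  … (7 splits in total)
Best: vehicle 1 Maple → Orwell → Oak → Maple = 24; vehicle 2 Maple → Vale → Thorn → Maple = 21; combined 45.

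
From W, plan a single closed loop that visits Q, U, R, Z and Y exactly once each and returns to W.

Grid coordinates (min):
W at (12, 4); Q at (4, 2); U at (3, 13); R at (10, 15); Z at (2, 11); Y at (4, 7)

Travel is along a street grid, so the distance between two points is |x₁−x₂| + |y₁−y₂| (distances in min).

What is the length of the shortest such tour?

46 min — the shortest possible round trip.

With 5 stops there are 5!/2 = 60 distinct round trips (a route and its reverse cost the same).
W → Q → U → R → Z → Y → W: 10+12+9+12+6+11 = 60
W → Q → U → R → Y → Z → W: 10+12+9+14+6+17 = 68
W → Q → U → Z → R → Y → W: 10+12+3+12+14+11 = 62
W → Q → U → Z → Y → R → W: 10+12+3+6+14+13 = 58
W → Q → U → Y → R → Z → W: 10+12+7+14+12+17 = 72
W → Q → U → Y → Z → R → W: 10+12+7+6+12+13 = 60
W → Q → R → U → Z → Y → W: 10+19+9+3+6+11 = 58
W → Q → R → U → Y → Z → W: 10+19+9+7+6+17 = 68
W → Q → R → Z → U → Y → W: 10+19+12+3+7+11 = 62
W → Q → R → Z → Y → U → W: 10+19+12+6+7+18 = 72
W → Q → R → Y → U → Z → W: 10+19+14+7+3+17 = 70
W → Q → R → Y → Z → U → W: 10+19+14+6+3+18 = 70
W → Q → Z → U → R → Y → W: 10+11+3+9+14+11 = 58
W → Q → Z → U → Y → R → W: 10+11+3+7+14+13 = 58
… (46 more)
W → Q → Y → Z → U → R → W: 10+5+6+3+9+13 = 46  ← best
The minimum is 46.
One optimal route: W → Q → Y → Z → U → R → W (or its reverse).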